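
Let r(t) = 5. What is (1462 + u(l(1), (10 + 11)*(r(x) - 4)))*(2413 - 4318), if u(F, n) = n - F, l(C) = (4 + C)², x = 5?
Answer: -2777490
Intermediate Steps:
(1462 + u(l(1), (10 + 11)*(r(x) - 4)))*(2413 - 4318) = (1462 + ((10 + 11)*(5 - 4) - (4 + 1)²))*(2413 - 4318) = (1462 + (21*1 - 1*5²))*(-1905) = (1462 + (21 - 1*25))*(-1905) = (1462 + (21 - 25))*(-1905) = (1462 - 4)*(-1905) = 1458*(-1905) = -2777490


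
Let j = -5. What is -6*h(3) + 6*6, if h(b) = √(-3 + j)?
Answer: 36 - 12*I*√2 ≈ 36.0 - 16.971*I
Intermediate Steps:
h(b) = 2*I*√2 (h(b) = √(-3 - 5) = √(-8) = 2*I*√2)
-6*h(3) + 6*6 = -12*I*√2 + 6*6 = -12*I*√2 + 36 = 36 - 12*I*√2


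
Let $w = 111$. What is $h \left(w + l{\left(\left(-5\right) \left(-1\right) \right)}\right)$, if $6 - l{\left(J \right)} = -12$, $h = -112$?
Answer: $-14448$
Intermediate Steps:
$l{\left(J \right)} = 18$ ($l{\left(J \right)} = 6 - -12 = 6 + 12 = 18$)
$h \left(w + l{\left(\left(-5\right) \left(-1\right) \right)}\right) = - 112 \left(111 + 18\right) = \left(-112\right) 129 = -14448$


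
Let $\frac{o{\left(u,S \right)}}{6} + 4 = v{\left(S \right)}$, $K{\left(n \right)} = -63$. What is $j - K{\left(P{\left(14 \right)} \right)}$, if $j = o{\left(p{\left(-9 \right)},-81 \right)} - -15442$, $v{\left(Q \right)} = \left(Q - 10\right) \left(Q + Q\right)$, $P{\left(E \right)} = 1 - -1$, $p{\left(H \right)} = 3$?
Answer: $103933$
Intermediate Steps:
$P{\left(E \right)} = 2$ ($P{\left(E \right)} = 1 + 1 = 2$)
$v{\left(Q \right)} = 2 Q \left(-10 + Q\right)$ ($v{\left(Q \right)} = \left(-10 + Q\right) 2 Q = 2 Q \left(-10 + Q\right)$)
$o{\left(u,S \right)} = -24 + 12 S \left(-10 + S\right)$ ($o{\left(u,S \right)} = -24 + 6 \cdot 2 S \left(-10 + S\right) = -24 + 12 S \left(-10 + S\right)$)
$j = 103870$ ($j = \left(-24 + 12 \left(-81\right) \left(-10 - 81\right)\right) - -15442 = \left(-24 + 12 \left(-81\right) \left(-91\right)\right) + 15442 = \left(-24 + 88452\right) + 15442 = 88428 + 15442 = 103870$)
$j - K{\left(P{\left(14 \right)} \right)} = 103870 - -63 = 103870 + 63 = 103933$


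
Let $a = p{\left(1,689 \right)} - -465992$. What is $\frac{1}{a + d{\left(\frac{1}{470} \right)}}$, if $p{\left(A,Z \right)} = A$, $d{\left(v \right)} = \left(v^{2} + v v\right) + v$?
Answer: $\frac{55225}{25734463543} \approx 2.146 \cdot 10^{-6}$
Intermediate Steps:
$d{\left(v \right)} = v + 2 v^{2}$ ($d{\left(v \right)} = \left(v^{2} + v^{2}\right) + v = 2 v^{2} + v = v + 2 v^{2}$)
$a = 465993$ ($a = 1 - -465992 = 1 + 465992 = 465993$)
$\frac{1}{a + d{\left(\frac{1}{470} \right)}} = \frac{1}{465993 + \frac{1 + \frac{2}{470}}{470}} = \frac{1}{465993 + \frac{1 + 2 \cdot \frac{1}{470}}{470}} = \frac{1}{465993 + \frac{1 + \frac{1}{235}}{470}} = \frac{1}{465993 + \frac{1}{470} \cdot \frac{236}{235}} = \frac{1}{465993 + \frac{118}{55225}} = \frac{1}{\frac{25734463543}{55225}} = \frac{55225}{25734463543}$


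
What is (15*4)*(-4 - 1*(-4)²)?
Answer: -1200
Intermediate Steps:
(15*4)*(-4 - 1*(-4)²) = 60*(-4 - 1*16) = 60*(-4 - 16) = 60*(-20) = -1200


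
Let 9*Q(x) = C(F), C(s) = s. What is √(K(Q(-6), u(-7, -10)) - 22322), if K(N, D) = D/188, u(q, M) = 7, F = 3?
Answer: 9*I*√2435023/94 ≈ 149.41*I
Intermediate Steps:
Q(x) = ⅓ (Q(x) = (⅑)*3 = ⅓)
K(N, D) = D/188 (K(N, D) = D*(1/188) = D/188)
√(K(Q(-6), u(-7, -10)) - 22322) = √((1/188)*7 - 22322) = √(7/188 - 22322) = √(-4196529/188) = 9*I*√2435023/94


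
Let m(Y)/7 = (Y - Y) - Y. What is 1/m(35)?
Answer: -1/245 ≈ -0.0040816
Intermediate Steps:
m(Y) = -7*Y (m(Y) = 7*((Y - Y) - Y) = 7*(0 - Y) = 7*(-Y) = -7*Y)
1/m(35) = 1/(-7*35) = 1/(-245) = -1/245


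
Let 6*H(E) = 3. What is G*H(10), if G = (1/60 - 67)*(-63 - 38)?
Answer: 405919/120 ≈ 3382.7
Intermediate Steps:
H(E) = 1/2 (H(E) = (1/6)*3 = 1/2)
G = 405919/60 (G = (1/60 - 67)*(-101) = -4019/60*(-101) = 405919/60 ≈ 6765.3)
G*H(10) = (405919/60)*(1/2) = 405919/120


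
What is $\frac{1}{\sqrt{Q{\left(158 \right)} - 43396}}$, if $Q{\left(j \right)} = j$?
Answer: $- \frac{i \sqrt{43238}}{43238} \approx - 0.0048091 i$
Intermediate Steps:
$\frac{1}{\sqrt{Q{\left(158 \right)} - 43396}} = \frac{1}{\sqrt{158 - 43396}} = \frac{1}{\sqrt{-43238}} = \frac{1}{i \sqrt{43238}} = - \frac{i \sqrt{43238}}{43238}$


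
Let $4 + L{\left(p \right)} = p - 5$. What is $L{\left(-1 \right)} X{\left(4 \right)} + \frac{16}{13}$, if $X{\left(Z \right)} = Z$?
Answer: $- \frac{504}{13} \approx -38.769$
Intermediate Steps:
$L{\left(p \right)} = -9 + p$ ($L{\left(p \right)} = -4 + \left(p - 5\right) = -4 + \left(-5 + p\right) = -9 + p$)
$L{\left(-1 \right)} X{\left(4 \right)} + \frac{16}{13} = \left(-9 - 1\right) 4 + \frac{16}{13} = \left(-10\right) 4 + 16 \cdot \frac{1}{13} = -40 + \frac{16}{13} = - \frac{504}{13}$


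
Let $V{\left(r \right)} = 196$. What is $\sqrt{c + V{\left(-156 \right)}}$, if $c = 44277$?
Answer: $\sqrt{44473} \approx 210.89$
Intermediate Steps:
$\sqrt{c + V{\left(-156 \right)}} = \sqrt{44277 + 196} = \sqrt{44473}$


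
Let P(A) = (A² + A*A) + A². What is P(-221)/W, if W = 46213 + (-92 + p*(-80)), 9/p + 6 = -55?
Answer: 8937903/2814101 ≈ 3.1761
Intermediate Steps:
p = -9/61 (p = 9/(-6 - 55) = 9/(-61) = 9*(-1/61) = -9/61 ≈ -0.14754)
W = 2814101/61 (W = 46213 + (-92 - 9/61*(-80)) = 46213 + (-92 + 720/61) = 46213 - 4892/61 = 2814101/61 ≈ 46133.)
P(A) = 3*A² (P(A) = (A² + A²) + A² = 2*A² + A² = 3*A²)
P(-221)/W = (3*(-221)²)/(2814101/61) = (3*48841)*(61/2814101) = 146523*(61/2814101) = 8937903/2814101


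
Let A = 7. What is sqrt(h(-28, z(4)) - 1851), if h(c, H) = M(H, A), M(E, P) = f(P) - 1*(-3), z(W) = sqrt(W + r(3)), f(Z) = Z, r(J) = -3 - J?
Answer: I*sqrt(1841) ≈ 42.907*I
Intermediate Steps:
z(W) = sqrt(-6 + W) (z(W) = sqrt(W + (-3 - 1*3)) = sqrt(W + (-3 - 3)) = sqrt(W - 6) = sqrt(-6 + W))
M(E, P) = 3 + P (M(E, P) = P - 1*(-3) = P + 3 = 3 + P)
h(c, H) = 10 (h(c, H) = 3 + 7 = 10)
sqrt(h(-28, z(4)) - 1851) = sqrt(10 - 1851) = sqrt(-1841) = I*sqrt(1841)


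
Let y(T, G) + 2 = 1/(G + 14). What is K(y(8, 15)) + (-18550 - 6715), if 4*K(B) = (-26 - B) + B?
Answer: -50543/2 ≈ -25272.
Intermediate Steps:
y(T, G) = -2 + 1/(14 + G) (y(T, G) = -2 + 1/(G + 14) = -2 + 1/(14 + G))
K(B) = -13/2 (K(B) = ((-26 - B) + B)/4 = (1/4)*(-26) = -13/2)
K(y(8, 15)) + (-18550 - 6715) = -13/2 + (-18550 - 6715) = -13/2 - 25265 = -50543/2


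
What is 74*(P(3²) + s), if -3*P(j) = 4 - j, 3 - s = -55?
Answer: 13246/3 ≈ 4415.3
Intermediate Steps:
s = 58 (s = 3 - 1*(-55) = 3 + 55 = 58)
P(j) = -4/3 + j/3 (P(j) = -(4 - j)/3 = -4/3 + j/3)
74*(P(3²) + s) = 74*((-4/3 + (⅓)*3²) + 58) = 74*((-4/3 + (⅓)*9) + 58) = 74*((-4/3 + 3) + 58) = 74*(5/3 + 58) = 74*(179/3) = 13246/3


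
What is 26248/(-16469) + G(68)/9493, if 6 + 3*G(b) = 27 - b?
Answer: -748290835/469020651 ≈ -1.5954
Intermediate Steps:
G(b) = 7 - b/3 (G(b) = -2 + (27 - b)/3 = -2 + (9 - b/3) = 7 - b/3)
26248/(-16469) + G(68)/9493 = 26248/(-16469) + (7 - ⅓*68)/9493 = 26248*(-1/16469) + (7 - 68/3)*(1/9493) = -26248/16469 - 47/3*1/9493 = -26248/16469 - 47/28479 = -748290835/469020651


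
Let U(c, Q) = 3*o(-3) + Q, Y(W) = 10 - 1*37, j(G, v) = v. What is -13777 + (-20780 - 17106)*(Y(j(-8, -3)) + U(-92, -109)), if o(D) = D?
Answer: 5479693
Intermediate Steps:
Y(W) = -27 (Y(W) = 10 - 37 = -27)
U(c, Q) = -9 + Q (U(c, Q) = 3*(-3) + Q = -9 + Q)
-13777 + (-20780 - 17106)*(Y(j(-8, -3)) + U(-92, -109)) = -13777 + (-20780 - 17106)*(-27 + (-9 - 109)) = -13777 - 37886*(-27 - 118) = -13777 - 37886*(-145) = -13777 + 5493470 = 5479693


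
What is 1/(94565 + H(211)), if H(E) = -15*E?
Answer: 1/91400 ≈ 1.0941e-5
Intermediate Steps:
1/(94565 + H(211)) = 1/(94565 - 15*211) = 1/(94565 - 3165) = 1/91400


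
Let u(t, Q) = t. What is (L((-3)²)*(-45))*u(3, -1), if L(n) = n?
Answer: -1215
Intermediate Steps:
(L((-3)²)*(-45))*u(3, -1) = ((-3)²*(-45))*3 = (9*(-45))*3 = -405*3 = -1215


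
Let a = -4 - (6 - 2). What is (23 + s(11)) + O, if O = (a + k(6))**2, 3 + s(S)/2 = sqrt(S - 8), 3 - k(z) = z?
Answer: 138 + 2*sqrt(3) ≈ 141.46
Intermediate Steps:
k(z) = 3 - z
a = -8 (a = -4 - 1*4 = -4 - 4 = -8)
s(S) = -6 + 2*sqrt(-8 + S) (s(S) = -6 + 2*sqrt(S - 8) = -6 + 2*sqrt(-8 + S))
O = 121 (O = (-8 + (3 - 1*6))**2 = (-8 + (3 - 6))**2 = (-8 - 3)**2 = (-11)**2 = 121)
(23 + s(11)) + O = (23 + (-6 + 2*sqrt(-8 + 11))) + 121 = (23 + (-6 + 2*sqrt(3))) + 121 = (17 + 2*sqrt(3)) + 121 = 138 + 2*sqrt(3)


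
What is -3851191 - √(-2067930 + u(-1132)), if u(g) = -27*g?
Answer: -3851191 - 3*I*√226374 ≈ -3.8512e+6 - 1427.4*I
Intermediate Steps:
-3851191 - √(-2067930 + u(-1132)) = -3851191 - √(-2067930 - 27*(-1132)) = -3851191 - √(-2067930 + 30564) = -3851191 - √(-2037366) = -3851191 - 3*I*√226374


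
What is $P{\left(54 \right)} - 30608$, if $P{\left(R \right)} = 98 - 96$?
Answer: $-30606$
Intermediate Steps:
$P{\left(R \right)} = 2$
$P{\left(54 \right)} - 30608 = 2 - 30608 = -30606$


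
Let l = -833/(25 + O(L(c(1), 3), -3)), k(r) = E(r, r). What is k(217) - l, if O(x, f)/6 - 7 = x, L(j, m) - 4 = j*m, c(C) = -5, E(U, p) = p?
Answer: 1050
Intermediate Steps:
L(j, m) = 4 + j*m
O(x, f) = 42 + 6*x
k(r) = r
l = -833 (l = -833/(25 + (42 + 6*(4 - 5*3))) = -833/(25 + (42 + 6*(4 - 15))) = -833/(25 + (42 + 6*(-11))) = -833/(25 + (42 - 66)) = -833/(25 - 24) = -833/1 = 1*(-833) = -833)
k(217) - l = 217 - 1*(-833) = 217 + 833 = 1050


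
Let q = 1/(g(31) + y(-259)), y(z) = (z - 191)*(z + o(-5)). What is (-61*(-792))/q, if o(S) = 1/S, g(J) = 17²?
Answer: 5649073848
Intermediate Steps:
g(J) = 289
y(z) = (-191 + z)*(-⅕ + z) (y(z) = (z - 191)*(z + 1/(-5)) = (-191 + z)*(z - ⅕) = (-191 + z)*(-⅕ + z))
q = 1/116929 (q = 1/(289 + (191/5 + (-259)² - 956/5*(-259))) = 1/(289 + (191/5 + 67081 + 247604/5)) = 1/(289 + 116640) = 1/116929 ≈ 8.5522e-6)
(-61*(-792))/q = (-61*(-792))/(1/116929) = 48312*116929 = 5649073848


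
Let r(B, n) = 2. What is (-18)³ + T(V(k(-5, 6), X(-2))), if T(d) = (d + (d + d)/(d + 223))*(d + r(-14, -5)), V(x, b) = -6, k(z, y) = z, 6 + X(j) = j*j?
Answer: -1260288/217 ≈ -5807.8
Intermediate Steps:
X(j) = -6 + j² (X(j) = -6 + j*j = -6 + j²)
T(d) = (2 + d)*(d + 2*d/(223 + d)) (T(d) = (d + (d + d)/(d + 223))*(d + 2) = (d + (2*d)/(223 + d))*(2 + d) = (d + 2*d/(223 + d))*(2 + d) = (2 + d)*(d + 2*d/(223 + d)))
(-18)³ + T(V(k(-5, 6), X(-2))) = (-18)³ - 6*(450 + (-6)² + 227*(-6))/(223 - 6) = -5832 - 6*(450 + 36 - 1362)/217 = -5832 - 6*1/217*(-876) = -5832 + 5256/217 = -1260288/217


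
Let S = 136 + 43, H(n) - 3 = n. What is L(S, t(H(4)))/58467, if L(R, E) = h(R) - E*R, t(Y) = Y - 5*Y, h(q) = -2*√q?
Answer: 5012/58467 - 2*√179/58467 ≈ 0.085266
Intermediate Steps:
H(n) = 3 + n
t(Y) = -4*Y
S = 179
L(R, E) = -2*√R - E*R
L(S, t(H(4)))/58467 = (-2*√179 - 1*(-4*(3 + 4))*179)/58467 = (-2*√179 - 1*(-4*7)*179)*(1/58467) = (-2*√179 - 1*(-28)*179)*(1/58467) = (-2*√179 + 5012)*(1/58467) = (5012 - 2*√179)*(1/58467) = 5012/58467 - 2*√179/58467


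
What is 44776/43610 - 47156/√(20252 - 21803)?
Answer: 22388/21805 + 47156*I*√1551/1551 ≈ 1.0267 + 1197.4*I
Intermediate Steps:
44776/43610 - 47156/√(20252 - 21803) = 44776*(1/43610) - 47156*(-I*√1551/1551) = 22388/21805 - 47156*(-I*√1551/1551) = 22388/21805 - (-47156)*I*√1551/1551 = 22388/21805 + 47156*I*√1551/1551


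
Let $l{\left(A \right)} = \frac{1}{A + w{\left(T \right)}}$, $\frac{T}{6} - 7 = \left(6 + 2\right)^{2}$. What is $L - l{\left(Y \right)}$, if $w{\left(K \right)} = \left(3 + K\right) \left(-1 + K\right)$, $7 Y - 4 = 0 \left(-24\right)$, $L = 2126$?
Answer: $\frac{2713369147}{1276279} \approx 2126.0$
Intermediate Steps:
$T = 426$ ($T = 42 + 6 \left(6 + 2\right)^{2} = 42 + 6 \cdot 8^{2} = 42 + 6 \cdot 64 = 42 + 384 = 426$)
$Y = \frac{4}{7}$ ($Y = \frac{4}{7} + \frac{0 \left(-24\right)}{7} = \frac{4}{7} + \frac{1}{7} \cdot 0 = \frac{4}{7} + 0 = \frac{4}{7} \approx 0.57143$)
$w{\left(K \right)} = \left(-1 + K\right) \left(3 + K\right)$
$l{\left(A \right)} = \frac{1}{182325 + A}$ ($l{\left(A \right)} = \frac{1}{A + \left(-3 + 426^{2} + 2 \cdot 426\right)} = \frac{1}{A + \left(-3 + 181476 + 852\right)} = \frac{1}{A + 182325} = \frac{1}{182325 + A}$)
$L - l{\left(Y \right)} = 2126 - \frac{1}{182325 + \frac{4}{7}} = 2126 - \frac{1}{\frac{1276279}{7}} = 2126 - \frac{7}{1276279} = \frac{2713369147}{1276279}$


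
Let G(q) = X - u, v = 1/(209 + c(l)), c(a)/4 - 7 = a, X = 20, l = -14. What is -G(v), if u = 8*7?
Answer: 36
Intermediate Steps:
u = 56
c(a) = 28 + 4*a
v = 1/181 (v = 1/(209 + (28 + 4*(-14))) = 1/(209 + (28 - 56)) = 1/(209 - 28) = 1/181 ≈ 0.0055249)
G(q) = -36 (G(q) = 20 - 1*56 = 20 - 56 = -36)
-G(v) = -1*(-36) = 36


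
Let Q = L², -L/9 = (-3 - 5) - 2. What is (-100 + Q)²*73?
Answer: 4672000000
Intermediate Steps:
L = 90 (L = -9*((-3 - 5) - 2) = -9*(-8 - 2) = -9*(-10) = 90)
Q = 8100 (Q = 90² = 8100)
(-100 + Q)²*73 = (-100 + 8100)²*73 = 8000²*73 = 64000000*73 = 4672000000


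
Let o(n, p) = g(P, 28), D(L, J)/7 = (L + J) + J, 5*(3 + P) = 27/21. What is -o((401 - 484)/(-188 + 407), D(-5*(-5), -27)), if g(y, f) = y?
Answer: 96/35 ≈ 2.7429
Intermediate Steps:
P = -96/35 (P = -3 + (27/21)/5 = -3 + (27*(1/21))/5 = -3 + (⅕)*(9/7) = -3 + 9/35 = -96/35 ≈ -2.7429)
D(L, J) = 7*L + 14*J (D(L, J) = 7*((L + J) + J) = 7*((J + L) + J) = 7*(L + 2*J) = 7*L + 14*J)
o(n, p) = -96/35
-o((401 - 484)/(-188 + 407), D(-5*(-5), -27)) = -1*(-96/35) = 96/35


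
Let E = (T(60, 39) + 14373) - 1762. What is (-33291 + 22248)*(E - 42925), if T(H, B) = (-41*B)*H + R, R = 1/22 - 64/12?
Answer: 30674188953/22 ≈ 1.3943e+9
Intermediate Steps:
R = -349/66 (R = 1*(1/22) - 64*1/12 = 1/22 - 16/3 = -349/66 ≈ -5.2879)
T(H, B) = -349/66 - 41*B*H (T(H, B) = (-41*B)*H - 349/66 = -41*B*H - 349/66 = -349/66 - 41*B*H)
E = -5500063/66 (E = ((-349/66 - 41*39*60) + 14373) - 1762 = ((-349/66 - 95940) + 14373) - 1762 = (-6332389/66 + 14373) - 1762 = -5383771/66 - 1762 = -5500063/66 ≈ -83334.)
(-33291 + 22248)*(E - 42925) = (-33291 + 22248)*(-5500063/66 - 42925) = -11043*(-8333113/66) = 30674188953/22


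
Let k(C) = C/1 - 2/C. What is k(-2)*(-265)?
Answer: 265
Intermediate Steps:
k(C) = C - 2/C (k(C) = C*1 - 2/C = C - 2/C)
k(-2)*(-265) = (-2 - 2/(-2))*(-265) = (-2 - 2*(-1/2))*(-265) = (-2 + 1)*(-265) = -1*(-265) = 265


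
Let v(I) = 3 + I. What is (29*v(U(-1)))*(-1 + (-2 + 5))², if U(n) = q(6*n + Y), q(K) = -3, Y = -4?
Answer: 0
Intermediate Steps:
U(n) = -3
(29*v(U(-1)))*(-1 + (-2 + 5))² = (29*(3 - 3))*(-1 + (-2 + 5))² = (29*0)*(-1 + 3)² = 0*2² = 0*4 = 0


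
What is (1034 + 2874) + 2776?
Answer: 6684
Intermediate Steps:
(1034 + 2874) + 2776 = 3908 + 2776 = 6684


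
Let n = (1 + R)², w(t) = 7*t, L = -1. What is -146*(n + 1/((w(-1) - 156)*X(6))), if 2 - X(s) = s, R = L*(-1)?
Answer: -190457/326 ≈ -584.22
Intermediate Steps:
R = 1 (R = -1*(-1) = 1)
X(s) = 2 - s
n = 4 (n = (1 + 1)² = 2² = 4)
-146*(n + 1/((w(-1) - 156)*X(6))) = -146*(4 + 1/((7*(-1) - 156)*(2 - 1*6))) = -146*(4 + 1/((-7 - 156)*(2 - 6))) = -146*(4 + 1/(-163*(-4))) = -146*(4 - 1/163*(-¼)) = -146*(4 + 1/652) = -146*2609/652 = -190457/326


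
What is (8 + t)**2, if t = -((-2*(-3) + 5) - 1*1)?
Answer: 4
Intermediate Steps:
t = -10 (t = -((6 + 5) - 1) = -(11 - 1) = -1*10 = -10)
(8 + t)**2 = (8 - 10)**2 = (-2)**2 = 4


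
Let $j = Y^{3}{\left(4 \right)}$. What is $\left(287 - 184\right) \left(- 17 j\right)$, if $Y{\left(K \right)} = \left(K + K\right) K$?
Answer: $-57376768$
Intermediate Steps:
$Y{\left(K \right)} = 2 K^{2}$ ($Y{\left(K \right)} = 2 K K = 2 K^{2}$)
$j = 32768$ ($j = \left(2 \cdot 4^{2}\right)^{3} = \left(2 \cdot 16\right)^{3} = 32^{3} = 32768$)
$\left(287 - 184\right) \left(- 17 j\right) = \left(287 - 184\right) \left(\left(-17\right) 32768\right) = 103 \left(-557056\right) = -57376768$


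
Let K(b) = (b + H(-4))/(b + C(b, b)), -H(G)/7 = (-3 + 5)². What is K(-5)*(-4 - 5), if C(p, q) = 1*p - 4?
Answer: -297/14 ≈ -21.214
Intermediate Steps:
C(p, q) = -4 + p (C(p, q) = p - 4 = -4 + p)
H(G) = -28 (H(G) = -7*(-3 + 5)² = -7*2² = -7*4 = -28)
K(b) = (-28 + b)/(-4 + 2*b) (K(b) = (b - 28)/(b + (-4 + b)) = (-28 + b)/(-4 + 2*b))
K(-5)*(-4 - 5) = ((-28 - 5)/(2*(-2 - 5)))*(-4 - 5) = ((½)*(-33)/(-7))*(-9) = ((½)*(-⅐)*(-33))*(-9) = (33/14)*(-9) = -297/14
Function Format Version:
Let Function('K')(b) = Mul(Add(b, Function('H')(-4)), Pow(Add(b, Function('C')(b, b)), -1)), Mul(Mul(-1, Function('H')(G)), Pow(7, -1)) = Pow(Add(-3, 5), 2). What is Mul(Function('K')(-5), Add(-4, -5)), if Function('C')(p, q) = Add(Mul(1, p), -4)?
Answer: Rational(-297, 14) ≈ -21.214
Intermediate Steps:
Function('C')(p, q) = Add(-4, p) (Function('C')(p, q) = Add(p, -4) = Add(-4, p))
Function('H')(G) = -28 (Function('H')(G) = Mul(-7, Pow(Add(-3, 5), 2)) = Mul(-7, Pow(2, 2)) = Mul(-7, 4) = -28)
Function('K')(b) = Mul(Pow(Add(-4, Mul(2, b)), -1), Add(-28, b)) (Function('K')(b) = Mul(Add(b, -28), Pow(Add(b, Add(-4, b)), -1)) = Mul(Add(-28, b), Pow(Add(-4, Mul(2, b)), -1)) = Mul(Pow(Add(-4, Mul(2, b)), -1), Add(-28, b)))
Mul(Function('K')(-5), Add(-4, -5)) = Mul(Mul(Rational(1, 2), Pow(Add(-2, -5), -1), Add(-28, -5)), Add(-4, -5)) = Mul(Mul(Rational(1, 2), Pow(-7, -1), -33), -9) = Mul(Mul(Rational(1, 2), Rational(-1, 7), -33), -9) = Mul(Rational(33, 14), -9) = Rational(-297, 14)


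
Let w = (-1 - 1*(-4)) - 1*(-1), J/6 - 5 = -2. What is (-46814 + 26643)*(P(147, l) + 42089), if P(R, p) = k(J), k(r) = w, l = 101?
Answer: -849057903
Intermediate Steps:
J = 18 (J = 30 + 6*(-2) = 30 - 12 = 18)
w = 4 (w = (-1 + 4) + 1 = 3 + 1 = 4)
k(r) = 4
P(R, p) = 4
(-46814 + 26643)*(P(147, l) + 42089) = (-46814 + 26643)*(4 + 42089) = -20171*42093 = -849057903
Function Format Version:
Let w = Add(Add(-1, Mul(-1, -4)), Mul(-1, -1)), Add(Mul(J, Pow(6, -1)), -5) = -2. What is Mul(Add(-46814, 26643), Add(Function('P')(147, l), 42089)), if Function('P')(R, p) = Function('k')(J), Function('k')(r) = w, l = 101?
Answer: -849057903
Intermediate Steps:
J = 18 (J = Add(30, Mul(6, -2)) = Add(30, -12) = 18)
w = 4 (w = Add(Add(-1, 4), 1) = Add(3, 1) = 4)
Function('k')(r) = 4
Function('P')(R, p) = 4
Mul(Add(-46814, 26643), Add(Function('P')(147, l), 42089)) = Mul(Add(-46814, 26643), Add(4, 42089)) = Mul(-20171, 42093) = -849057903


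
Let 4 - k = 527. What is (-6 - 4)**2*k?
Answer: -52300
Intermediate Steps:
k = -523 (k = 4 - 1*527 = 4 - 527 = -523)
(-6 - 4)**2*k = (-6 - 4)**2*(-523) = (-10)**2*(-523) = 100*(-523) = -52300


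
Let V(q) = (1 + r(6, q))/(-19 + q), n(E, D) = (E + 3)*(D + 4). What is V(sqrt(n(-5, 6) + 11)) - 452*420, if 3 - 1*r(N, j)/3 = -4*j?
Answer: -35120441/185 - 357*I/185 ≈ -1.8984e+5 - 1.9297*I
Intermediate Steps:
n(E, D) = (3 + E)*(4 + D)
r(N, j) = 9 + 12*j (r(N, j) = 9 - (-12)*j = 9 + 12*j)
V(q) = (10 + 12*q)/(-19 + q) (V(q) = (1 + (9 + 12*q))/(-19 + q) = (10 + 12*q)/(-19 + q))
V(sqrt(n(-5, 6) + 11)) - 452*420 = 2*(5 + 6*sqrt((12 + 3*6 + 4*(-5) + 6*(-5)) + 11))/(-19 + sqrt((12 + 3*6 + 4*(-5) + 6*(-5)) + 11)) - 452*420 = 2*(5 + 6*sqrt((12 + 18 - 20 - 30) + 11))/(-19 + sqrt((12 + 18 - 20 - 30) + 11)) - 189840 = 2*(5 + 6*sqrt(-20 + 11))/(-19 + sqrt(-20 + 11)) - 189840 = 2*(5 + 6*sqrt(-9))/(-19 + sqrt(-9)) - 189840 = 2*(5 + 6*(3*I))/(-19 + 3*I) - 189840 = 2*((-19 - 3*I)/370)*(5 + 18*I) - 189840 = (-19 - 3*I)*(5 + 18*I)/185 - 189840 = -189840 + (-19 - 3*I)*(5 + 18*I)/185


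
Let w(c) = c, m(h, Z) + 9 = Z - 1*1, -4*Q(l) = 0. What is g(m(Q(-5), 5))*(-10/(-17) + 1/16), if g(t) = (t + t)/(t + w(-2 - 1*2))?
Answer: 295/408 ≈ 0.72304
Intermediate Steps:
Q(l) = 0 (Q(l) = -¼*0 = 0)
m(h, Z) = -10 + Z (m(h, Z) = -9 + (Z - 1*1) = -9 + (Z - 1) = -9 + (-1 + Z) = -10 + Z)
g(t) = 2*t/(-4 + t) (g(t) = (t + t)/(t + (-2 - 1*2)) = (2*t)/(t + (-2 - 2)) = (2*t)/(t - 4) = (2*t)/(-4 + t) = 2*t/(-4 + t))
g(m(Q(-5), 5))*(-10/(-17) + 1/16) = (2*(-10 + 5)/(-4 + (-10 + 5)))*(-10/(-17) + 1/16) = (2*(-5)/(-4 - 5))*(-10*(-1/17) + 1*(1/16)) = (2*(-5)/(-9))*(10/17 + 1/16) = (2*(-5)*(-⅑))*(177/272) = (10/9)*(177/272) = 295/408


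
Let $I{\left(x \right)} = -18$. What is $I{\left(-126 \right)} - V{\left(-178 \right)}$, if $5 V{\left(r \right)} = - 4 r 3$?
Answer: $- \frac{2226}{5} \approx -445.2$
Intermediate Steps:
$V{\left(r \right)} = - \frac{12 r}{5}$ ($V{\left(r \right)} = \frac{- 4 r 3}{5} = \frac{\left(-12\right) r}{5} = - \frac{12 r}{5}$)
$I{\left(-126 \right)} - V{\left(-178 \right)} = -18 - \left(- \frac{12}{5}\right) \left(-178\right) = -18 - \frac{2136}{5} = - \frac{2226}{5}$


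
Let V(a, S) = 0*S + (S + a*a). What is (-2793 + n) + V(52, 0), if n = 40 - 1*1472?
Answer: -1521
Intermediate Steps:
V(a, S) = S + a² (V(a, S) = 0 + (S + a²) = S + a²)
n = -1432 (n = 40 - 1472 = -1432)
(-2793 + n) + V(52, 0) = (-2793 - 1432) + (0 + 52²) = -4225 + (0 + 2704) = -4225 + 2704 = -1521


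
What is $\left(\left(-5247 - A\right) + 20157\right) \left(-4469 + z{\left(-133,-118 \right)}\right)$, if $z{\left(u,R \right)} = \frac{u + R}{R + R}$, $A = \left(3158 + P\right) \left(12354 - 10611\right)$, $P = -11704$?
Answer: $- \frac{3930554009151}{59} \approx -6.662 \cdot 10^{10}$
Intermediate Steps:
$A = -14895678$ ($A = \left(3158 - 11704\right) \left(12354 - 10611\right) = \left(-8546\right) 1743 = -14895678$)
$z{\left(u,R \right)} = \frac{R + u}{2 R}$
$\left(\left(-5247 - A\right) + 20157\right) \left(-4469 + z{\left(-133,-118 \right)}\right) = \left(\left(-5247 - -14895678\right) + 20157\right) \left(-4469 + \frac{-118 - 133}{2 \left(-118\right)}\right) = \left(\left(-5247 + 14895678\right) + 20157\right) \left(-4469 + \frac{1}{2} \left(- \frac{1}{118}\right) \left(-251\right)\right) = \left(14890431 + 20157\right) \left(-4469 + \frac{251}{236}\right) = 14910588 \left(- \frac{1054433}{236}\right) = - \frac{3930554009151}{59}$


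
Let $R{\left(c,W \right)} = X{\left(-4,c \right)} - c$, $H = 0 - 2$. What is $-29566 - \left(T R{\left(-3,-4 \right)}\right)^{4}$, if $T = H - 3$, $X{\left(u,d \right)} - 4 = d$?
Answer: $-189566$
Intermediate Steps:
$H = -2$ ($H = 0 - 2 = -2$)
$X{\left(u,d \right)} = 4 + d$
$R{\left(c,W \right)} = 4$ ($R{\left(c,W \right)} = \left(4 + c\right) - c = 4$)
$T = -5$ ($T = -2 - 3 = -5$)
$-29566 - \left(T R{\left(-3,-4 \right)}\right)^{4} = -29566 - \left(\left(-5\right) 4\right)^{4} = -29566 - \left(-20\right)^{4} = -29566 - 160000 = -189566$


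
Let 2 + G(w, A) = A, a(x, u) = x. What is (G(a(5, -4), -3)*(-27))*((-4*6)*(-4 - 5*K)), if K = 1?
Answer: 29160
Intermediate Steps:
G(w, A) = -2 + A
(G(a(5, -4), -3)*(-27))*((-4*6)*(-4 - 5*K)) = ((-2 - 3)*(-27))*((-4*6)*(-4 - 5*1)) = (-5*(-27))*(-24*(-4 - 5)) = 135*(-24*(-9)) = 135*216 = 29160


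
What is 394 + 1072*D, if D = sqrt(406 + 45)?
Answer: 394 + 1072*sqrt(451) ≈ 23160.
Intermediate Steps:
D = sqrt(451) ≈ 21.237
394 + 1072*D = 394 + 1072*sqrt(451)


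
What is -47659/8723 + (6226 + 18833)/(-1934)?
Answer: -310762163/16870282 ≈ -18.421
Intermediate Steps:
-47659/8723 + (6226 + 18833)/(-1934) = -47659*1/8723 + 25059*(-1/1934) = -47659/8723 - 25059/1934 = -310762163/16870282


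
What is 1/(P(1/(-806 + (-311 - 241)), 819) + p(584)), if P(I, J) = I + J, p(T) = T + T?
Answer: 1358/2698345 ≈ 0.00050327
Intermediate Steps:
p(T) = 2*T
1/(P(1/(-806 + (-311 - 241)), 819) + p(584)) = 1/((1/(-806 + (-311 - 241)) + 819) + 2*584) = 1/((1/(-806 - 552) + 819) + 1168) = 1/((1/(-1358) + 819) + 1168) = 1/((-1/1358 + 819) + 1168) = 1/(1112201/1358 + 1168) = 1/(2698345/1358) = 1358/2698345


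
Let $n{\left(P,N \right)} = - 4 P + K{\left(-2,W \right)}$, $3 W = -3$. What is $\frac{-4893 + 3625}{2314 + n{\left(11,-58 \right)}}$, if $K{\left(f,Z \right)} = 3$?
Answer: $- \frac{1268}{2273} \approx -0.55785$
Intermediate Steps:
$W = -1$ ($W = \frac{1}{3} \left(-3\right) = -1$)
$n{\left(P,N \right)} = 3 - 4 P$ ($n{\left(P,N \right)} = - 4 P + 3 = 3 - 4 P$)
$\frac{-4893 + 3625}{2314 + n{\left(11,-58 \right)}} = \frac{-4893 + 3625}{2314 + \left(3 - 44\right)} = - \frac{1268}{2314 + \left(3 - 44\right)} = - \frac{1268}{2314 - 41} = - \frac{1268}{2273}$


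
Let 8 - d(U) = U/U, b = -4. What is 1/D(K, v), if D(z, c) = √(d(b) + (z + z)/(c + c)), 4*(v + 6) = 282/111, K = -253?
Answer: √948433/7167 ≈ 0.13588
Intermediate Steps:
d(U) = 7 (d(U) = 8 - U/U = 8 - 1*1 = 8 - 1 = 7)
v = -397/74 (v = -6 + (282/111)/4 = -6 + (282*(1/111))/4 = -6 + (¼)*(94/37) = -6 + 47/74 = -397/74 ≈ -5.3649)
D(z, c) = √(7 + z/c) (D(z, c) = √(7 + (z + z)/(c + c)) = √(7 + (2*z)/((2*c))) = √(7 + (2*z)*(1/(2*c))) = √(7 + z/c))
1/D(K, v) = 1/(√(7 - 253/(-397/74))) = 1/(√(7 - 253*(-74/397))) = 1/(√(7 + 18722/397)) = 1/(√(21501/397)) = 1/(3*√948433/397) = √948433/7167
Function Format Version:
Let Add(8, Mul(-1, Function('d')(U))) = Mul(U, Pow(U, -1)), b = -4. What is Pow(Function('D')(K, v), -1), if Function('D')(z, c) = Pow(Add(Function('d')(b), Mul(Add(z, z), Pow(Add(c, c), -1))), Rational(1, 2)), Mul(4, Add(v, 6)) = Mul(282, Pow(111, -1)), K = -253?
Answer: Mul(Rational(1, 7167), Pow(948433, Rational(1, 2))) ≈ 0.13588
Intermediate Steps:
Function('d')(U) = 7 (Function('d')(U) = Add(8, Mul(-1, Mul(U, Pow(U, -1)))) = Add(8, Mul(-1, 1)) = Add(8, -1) = 7)
v = Rational(-397, 74) (v = Add(-6, Mul(Rational(1, 4), Mul(282, Pow(111, -1)))) = Add(-6, Mul(Rational(1, 4), Mul(282, Rational(1, 111)))) = Add(-6, Mul(Rational(1, 4), Rational(94, 37))) = Add(-6, Rational(47, 74)) = Rational(-397, 74) ≈ -5.3649)
Function('D')(z, c) = Pow(Add(7, Mul(z, Pow(c, -1))), Rational(1, 2)) (Function('D')(z, c) = Pow(Add(7, Mul(Add(z, z), Pow(Add(c, c), -1))), Rational(1, 2)) = Pow(Add(7, Mul(Mul(2, z), Pow(Mul(2, c), -1))), Rational(1, 2)) = Pow(Add(7, Mul(Mul(2, z), Mul(Rational(1, 2), Pow(c, -1)))), Rational(1, 2)) = Pow(Add(7, Mul(z, Pow(c, -1))), Rational(1, 2)))
Pow(Function('D')(K, v), -1) = Pow(Pow(Add(7, Mul(-253, Pow(Rational(-397, 74), -1))), Rational(1, 2)), -1) = Pow(Pow(Add(7, Mul(-253, Rational(-74, 397))), Rational(1, 2)), -1) = Pow(Pow(Add(7, Rational(18722, 397)), Rational(1, 2)), -1) = Pow(Pow(Rational(21501, 397), Rational(1, 2)), -1) = Pow(Mul(Rational(3, 397), Pow(948433, Rational(1, 2))), -1) = Mul(Rational(1, 7167), Pow(948433, Rational(1, 2)))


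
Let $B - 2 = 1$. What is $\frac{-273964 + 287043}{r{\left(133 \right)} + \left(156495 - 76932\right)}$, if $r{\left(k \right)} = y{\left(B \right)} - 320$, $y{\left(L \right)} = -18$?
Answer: $\frac{13079}{79225} \approx 0.16509$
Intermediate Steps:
$B = 3$ ($B = 2 + 1 = 3$)
$r{\left(k \right)} = -338$ ($r{\left(k \right)} = -18 - 320 = -338$)
$\frac{-273964 + 287043}{r{\left(133 \right)} + \left(156495 - 76932\right)} = \frac{-273964 + 287043}{-338 + \left(156495 - 76932\right)} = \frac{13079}{-338 + \left(156495 - 76932\right)} = \frac{13079}{-338 + 79563} = \frac{13079}{79225}$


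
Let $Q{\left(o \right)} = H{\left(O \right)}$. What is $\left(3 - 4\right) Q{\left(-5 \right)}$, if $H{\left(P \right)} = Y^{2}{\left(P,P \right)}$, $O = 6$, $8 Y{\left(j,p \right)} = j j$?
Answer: $- \frac{81}{4} \approx -20.25$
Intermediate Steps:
$Y{\left(j,p \right)} = \frac{j^{2}}{8}$ ($Y{\left(j,p \right)} = \frac{j j}{8} = \frac{j^{2}}{8}$)
$H{\left(P \right)} = \frac{P^{4}}{64}$ ($H{\left(P \right)} = \left(\frac{P^{2}}{8}\right)^{2} = \frac{P^{4}}{64}$)
$Q{\left(o \right)} = \frac{81}{4}$ ($Q{\left(o \right)} = \frac{6^{4}}{64} = \frac{1}{64} \cdot 1296 = \frac{81}{4}$)
$\left(3 - 4\right) Q{\left(-5 \right)} = \left(3 - 4\right) \frac{81}{4} = \left(-1\right) \frac{81}{4} = - \frac{81}{4}$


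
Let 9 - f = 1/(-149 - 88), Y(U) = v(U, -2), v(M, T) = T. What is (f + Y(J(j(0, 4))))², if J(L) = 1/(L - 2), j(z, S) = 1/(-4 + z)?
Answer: 2755600/56169 ≈ 49.059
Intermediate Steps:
J(L) = 1/(-2 + L)
Y(U) = -2
f = 2134/237 (f = 9 - 1/(-149 - 88) = 9 - 1/(-237) = 9 - 1*(-1/237) = 9 + 1/237 = 2134/237 ≈ 9.0042)
(f + Y(J(j(0, 4))))² = (2134/237 - 2)² = (1660/237)² = 2755600/56169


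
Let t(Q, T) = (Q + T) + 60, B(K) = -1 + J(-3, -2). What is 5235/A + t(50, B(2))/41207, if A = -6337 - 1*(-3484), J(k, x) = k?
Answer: -71805409/39187857 ≈ -1.8323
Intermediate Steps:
A = -2853 (A = -6337 + 3484 = -2853)
B(K) = -4 (B(K) = -1 - 3 = -4)
t(Q, T) = 60 + Q + T
5235/A + t(50, B(2))/41207 = 5235/(-2853) + (60 + 50 - 4)/41207 = 5235*(-1/2853) + 106*(1/41207) = -1745/951 + 106/41207 = -71805409/39187857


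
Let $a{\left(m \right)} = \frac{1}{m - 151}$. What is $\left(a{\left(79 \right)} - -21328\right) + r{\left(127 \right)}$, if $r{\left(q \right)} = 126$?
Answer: $\frac{1544687}{72} \approx 21454.0$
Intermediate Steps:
$a{\left(m \right)} = \frac{1}{-151 + m}$
$\left(a{\left(79 \right)} - -21328\right) + r{\left(127 \right)} = \left(\frac{1}{-151 + 79} - -21328\right) + 126 = \left(\frac{1}{-72} + 21328\right) + 126 = \left(- \frac{1}{72} + 21328\right) + 126 = \frac{1535615}{72} + 126 = \frac{1544687}{72}$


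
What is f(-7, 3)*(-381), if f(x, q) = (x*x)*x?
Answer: 130683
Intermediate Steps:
f(x, q) = x³ (f(x, q) = x²*x = x³)
f(-7, 3)*(-381) = (-7)³*(-381) = -343*(-381) = 130683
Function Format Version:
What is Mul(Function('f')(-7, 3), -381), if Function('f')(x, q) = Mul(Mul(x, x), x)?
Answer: 130683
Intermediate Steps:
Function('f')(x, q) = Pow(x, 3) (Function('f')(x, q) = Mul(Pow(x, 2), x) = Pow(x, 3))
Mul(Function('f')(-7, 3), -381) = Mul(Pow(-7, 3), -381) = Mul(-343, -381) = 130683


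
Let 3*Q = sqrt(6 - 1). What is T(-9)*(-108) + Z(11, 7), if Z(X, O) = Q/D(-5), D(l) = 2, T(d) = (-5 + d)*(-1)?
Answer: -1512 + sqrt(5)/6 ≈ -1511.6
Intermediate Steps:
T(d) = 5 - d
Q = sqrt(5)/3 (Q = sqrt(6 - 1)/3 = sqrt(5)/3 ≈ 0.74536)
Z(X, O) = sqrt(5)/6 (Z(X, O) = (sqrt(5)/3)/2 = (sqrt(5)/3)*(1/2) = sqrt(5)/6)
T(-9)*(-108) + Z(11, 7) = (5 - 1*(-9))*(-108) + sqrt(5)/6 = (5 + 9)*(-108) + sqrt(5)/6 = 14*(-108) + sqrt(5)/6 = -1512 + sqrt(5)/6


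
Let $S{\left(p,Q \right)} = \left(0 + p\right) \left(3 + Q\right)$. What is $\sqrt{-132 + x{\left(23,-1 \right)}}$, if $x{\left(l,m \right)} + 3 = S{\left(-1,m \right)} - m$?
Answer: $2 i \sqrt{34} \approx 11.662 i$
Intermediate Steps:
$S{\left(p,Q \right)} = p \left(3 + Q\right)$
$x{\left(l,m \right)} = -6 - 2 m$ ($x{\left(l,m \right)} = -3 - \left(3 + 2 m\right) = -6 - 2 m$)
$\sqrt{-132 + x{\left(23,-1 \right)}} = \sqrt{-132 - 4} = \sqrt{-136} = 2 i \sqrt{34}$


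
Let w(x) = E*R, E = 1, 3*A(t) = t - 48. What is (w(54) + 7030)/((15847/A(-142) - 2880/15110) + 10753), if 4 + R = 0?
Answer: 2017094340/3015189599 ≈ 0.66898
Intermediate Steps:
R = -4 (R = -4 + 0 = -4)
A(t) = -16 + t/3 (A(t) = (t - 48)/3 = (-48 + t)/3 = -16 + t/3)
w(x) = -4 (w(x) = 1*(-4) = -4)
(w(54) + 7030)/((15847/A(-142) - 2880/15110) + 10753) = (-4 + 7030)/((15847/(-16 + (1/3)*(-142)) - 2880/15110) + 10753) = 7026/((15847/(-16 - 142/3) - 2880*1/15110) + 10753) = 7026/((15847/(-190/3) - 288/1511) + 10753) = 7026/((15847*(-3/190) - 288/1511) + 10753) = 7026/((-47541/190 - 288/1511) + 10753) = 7026/(-71889171/287090 + 10753) = 7026/(3015189599/287090) = 7026*(287090/3015189599) = 2017094340/3015189599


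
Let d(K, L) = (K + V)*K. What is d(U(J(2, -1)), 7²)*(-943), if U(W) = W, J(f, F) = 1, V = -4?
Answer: 2829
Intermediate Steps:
d(K, L) = K*(-4 + K) (d(K, L) = (K - 4)*K = (-4 + K)*K = K*(-4 + K))
d(U(J(2, -1)), 7²)*(-943) = (1*(-4 + 1))*(-943) = (1*(-3))*(-943) = -3*(-943) = 2829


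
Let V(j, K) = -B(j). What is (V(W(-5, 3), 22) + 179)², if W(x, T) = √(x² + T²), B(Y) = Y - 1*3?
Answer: (182 - √34)² ≈ 31036.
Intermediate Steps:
B(Y) = -3 + Y (B(Y) = Y - 3 = -3 + Y)
W(x, T) = √(T² + x²)
V(j, K) = 3 - j (V(j, K) = -(-3 + j) = 3 - j)
(V(W(-5, 3), 22) + 179)² = ((3 - √(3² + (-5)²)) + 179)² = ((3 - √(9 + 25)) + 179)² = ((3 - √34) + 179)² = (182 - √34)²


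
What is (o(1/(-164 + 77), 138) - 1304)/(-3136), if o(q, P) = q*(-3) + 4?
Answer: 37699/90944 ≈ 0.41453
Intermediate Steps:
o(q, P) = 4 - 3*q (o(q, P) = -3*q + 4 = 4 - 3*q)
(o(1/(-164 + 77), 138) - 1304)/(-3136) = ((4 - 3/(-164 + 77)) - 1304)/(-3136) = ((4 - 3/(-87)) - 1304)*(-1/3136) = ((4 - 3*(-1/87)) - 1304)*(-1/3136) = ((4 + 1/29) - 1304)*(-1/3136) = (117/29 - 1304)*(-1/3136) = -37699/29*(-1/3136) = 37699/90944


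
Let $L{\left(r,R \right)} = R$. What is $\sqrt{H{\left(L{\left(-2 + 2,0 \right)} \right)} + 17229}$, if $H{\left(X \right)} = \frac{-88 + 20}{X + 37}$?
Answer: $\frac{\sqrt{23583985}}{37} \approx 131.25$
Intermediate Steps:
$H{\left(X \right)} = - \frac{68}{37 + X}$
$\sqrt{H{\left(L{\left(-2 + 2,0 \right)} \right)} + 17229} = \sqrt{- \frac{68}{37 + 0} + 17229} = \sqrt{- \frac{68}{37} + 17229} = \sqrt{\frac{637405}{37}} = \frac{\sqrt{23583985}}{37}$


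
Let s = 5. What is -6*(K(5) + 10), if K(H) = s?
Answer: -90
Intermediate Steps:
K(H) = 5
-6*(K(5) + 10) = -6*(5 + 10) = -6*15 = -90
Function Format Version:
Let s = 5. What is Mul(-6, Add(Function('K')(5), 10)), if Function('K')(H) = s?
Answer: -90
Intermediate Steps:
Function('K')(H) = 5
Mul(-6, Add(Function('K')(5), 10)) = Mul(-6, Add(5, 10)) = Mul(-6, 15) = -90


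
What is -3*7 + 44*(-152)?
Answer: -6709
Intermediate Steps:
-3*7 + 44*(-152) = -21 - 6688 = -6709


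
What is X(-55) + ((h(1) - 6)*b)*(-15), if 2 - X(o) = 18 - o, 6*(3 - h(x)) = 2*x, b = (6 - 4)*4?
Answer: 329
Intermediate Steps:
b = 8 (b = 2*4 = 8)
h(x) = 3 - x/3
X(o) = -16 + o (X(o) = 2 - (18 - o) = 2 + (-18 + o) = -16 + o)
X(-55) + ((h(1) - 6)*b)*(-15) = (-16 - 55) + (((3 - ⅓*1) - 6)*8)*(-15) = -71 + (((3 - ⅓) - 6)*8)*(-15) = -71 + ((8/3 - 6)*8)*(-15) = -71 - 10/3*8*(-15) = -71 - 80/3*(-15) = -71 + 400 = 329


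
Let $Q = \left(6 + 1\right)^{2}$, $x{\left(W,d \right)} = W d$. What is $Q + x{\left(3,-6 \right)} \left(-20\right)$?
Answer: $409$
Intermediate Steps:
$Q = 49$ ($Q = 7^{2} = 49$)
$Q + x{\left(3,-6 \right)} \left(-20\right) = 49 + 3 \left(-6\right) \left(-20\right) = 49 - -360 = 49 + 360 = 409$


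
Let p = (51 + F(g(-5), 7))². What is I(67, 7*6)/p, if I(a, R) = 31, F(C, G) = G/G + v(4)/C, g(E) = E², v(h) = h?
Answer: 19375/1700416 ≈ 0.011394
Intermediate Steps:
F(C, G) = 1 + 4/C (F(C, G) = G/G + 4/C = 1 + 4/C)
p = 1700416/625 (p = (51 + (4 + (-5)²)/((-5)²))² = (51 + (4 + 25)/25)² = (51 + (1/25)*29)² = (51 + 29/25)² = (1304/25)² = 1700416/625 ≈ 2720.7)
I(67, 7*6)/p = 31/(1700416/625) = 31*(625/1700416) = 19375/1700416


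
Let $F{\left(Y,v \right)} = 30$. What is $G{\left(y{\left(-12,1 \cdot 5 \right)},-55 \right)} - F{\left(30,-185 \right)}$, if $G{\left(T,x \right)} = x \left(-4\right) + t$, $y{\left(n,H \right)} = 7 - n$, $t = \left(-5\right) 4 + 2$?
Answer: $172$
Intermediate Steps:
$t = -18$ ($t = -20 + 2 = -18$)
$G{\left(T,x \right)} = -18 - 4 x$ ($G{\left(T,x \right)} = x \left(-4\right) - 18 = - 4 x - 18 = -18 - 4 x$)
$G{\left(y{\left(-12,1 \cdot 5 \right)},-55 \right)} - F{\left(30,-185 \right)} = \left(-18 - -220\right) - 30 = \left(-18 + 220\right) - 30 = 202 - 30 = 172$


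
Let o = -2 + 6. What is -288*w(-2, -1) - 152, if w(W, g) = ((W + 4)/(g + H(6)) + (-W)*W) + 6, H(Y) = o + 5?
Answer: -800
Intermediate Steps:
o = 4
H(Y) = 9 (H(Y) = 4 + 5 = 9)
w(W, g) = 6 - W² + (4 + W)/(9 + g) (w(W, g) = ((W + 4)/(g + 9) + (-W)*W) + 6 = ((4 + W)/(9 + g) - W²) + 6 = (-W² + (4 + W)/(9 + g)) + 6 = 6 - W² + (4 + W)/(9 + g))
-288*w(-2, -1) - 152 = -288*(58 - 2 - 9*(-2)² + 6*(-1) - 1*(-1)*(-2)²)/(9 - 1) - 152 = -288*(58 - 2 - 9*4 - 6 - 1*(-1)*4)/8 - 152 = -36*(58 - 2 - 36 - 6 + 4) - 152 = -36*18 - 152 = -288*9/4 - 152 = -648 - 152 = -800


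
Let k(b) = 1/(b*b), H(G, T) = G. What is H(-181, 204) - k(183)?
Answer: -6061510/33489 ≈ -181.00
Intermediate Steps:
k(b) = b⁻² (k(b) = 1/(b²) = b⁻²)
H(-181, 204) - k(183) = -181 - 1/183² = -181 - 1*1/33489 = -181 - 1/33489 = -6061510/33489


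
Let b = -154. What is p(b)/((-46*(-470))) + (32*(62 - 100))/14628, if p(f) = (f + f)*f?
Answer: 1813982/859395 ≈ 2.1108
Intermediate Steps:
p(f) = 2*f**2 (p(f) = (2*f)*f = 2*f**2)
p(b)/((-46*(-470))) + (32*(62 - 100))/14628 = (2*(-154)**2)/((-46*(-470))) + (32*(62 - 100))/14628 = (2*23716)/21620 + (32*(-38))*(1/14628) = 47432*(1/21620) - 1216*1/14628 = 11858/5405 - 304/3657 = 1813982/859395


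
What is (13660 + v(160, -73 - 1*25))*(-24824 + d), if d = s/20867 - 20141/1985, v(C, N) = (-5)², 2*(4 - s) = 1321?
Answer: -804409277648569/2366914 ≈ -3.3986e+8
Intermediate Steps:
s = -1313/2 (s = 4 - ½*1321 = 4 - 1321/2 = -1313/2 ≈ -656.50)
v(C, N) = 25
d = -843170799/82841990 (d = -1313/2/20867 - 20141/1985 = -1313/2*1/20867 - 20141*1/1985 = -1313/41734 - 20141/1985 = -843170799/82841990 ≈ -10.178)
(13660 + v(160, -73 - 1*25))*(-24824 + d) = (13660 + 25)*(-24824 - 843170799/82841990) = 13685*(-2057312730559/82841990) = -804409277648569/2366914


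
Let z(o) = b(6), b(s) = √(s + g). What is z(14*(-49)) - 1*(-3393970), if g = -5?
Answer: 3393971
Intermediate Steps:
b(s) = √(-5 + s) (b(s) = √(s - 5) = √(-5 + s))
z(o) = 1 (z(o) = √(-5 + 6) = √1 = 1)
z(14*(-49)) - 1*(-3393970) = 1 - 1*(-3393970) = 1 + 3393970 = 3393971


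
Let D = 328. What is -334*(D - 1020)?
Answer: 231128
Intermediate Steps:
-334*(D - 1020) = -334*(328 - 1020) = -334*(-692) = 231128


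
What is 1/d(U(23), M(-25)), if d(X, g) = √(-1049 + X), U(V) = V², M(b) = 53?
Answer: -I*√130/260 ≈ -0.043853*I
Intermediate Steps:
1/d(U(23), M(-25)) = 1/(√(-1049 + 23²)) = 1/(√(-1049 + 529)) = 1/(√(-520)) = 1/(2*I*√130) = -I*√130/260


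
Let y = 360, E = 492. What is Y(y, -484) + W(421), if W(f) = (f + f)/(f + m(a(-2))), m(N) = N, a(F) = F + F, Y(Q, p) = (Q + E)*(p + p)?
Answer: -343914070/417 ≈ -8.2473e+5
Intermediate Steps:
Y(Q, p) = 2*p*(492 + Q) (Y(Q, p) = (Q + 492)*(p + p) = (492 + Q)*(2*p) = 2*p*(492 + Q))
a(F) = 2*F
W(f) = 2*f/(-4 + f) (W(f) = (f + f)/(f + 2*(-2)) = (2*f)/(f - 4) = (2*f)/(-4 + f) = 2*f/(-4 + f))
Y(y, -484) + W(421) = 2*(-484)*(492 + 360) + 2*421/(-4 + 421) = 2*(-484)*852 + 2*421/417 = -824736 + 2*421*(1/417) = -824736 + 842/417 = -343914070/417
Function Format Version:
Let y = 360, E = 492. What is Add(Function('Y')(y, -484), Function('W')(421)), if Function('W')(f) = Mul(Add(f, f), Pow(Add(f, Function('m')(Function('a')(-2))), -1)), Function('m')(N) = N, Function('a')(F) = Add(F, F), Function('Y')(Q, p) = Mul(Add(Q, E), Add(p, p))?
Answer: Rational(-343914070, 417) ≈ -8.2473e+5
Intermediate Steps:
Function('Y')(Q, p) = Mul(2, p, Add(492, Q)) (Function('Y')(Q, p) = Mul(Add(Q, 492), Add(p, p)) = Mul(Add(492, Q), Mul(2, p)) = Mul(2, p, Add(492, Q)))
Function('a')(F) = Mul(2, F)
Function('W')(f) = Mul(2, f, Pow(Add(-4, f), -1)) (Function('W')(f) = Mul(Add(f, f), Pow(Add(f, Mul(2, -2)), -1)) = Mul(Mul(2, f), Pow(Add(f, -4), -1)) = Mul(Mul(2, f), Pow(Add(-4, f), -1)) = Mul(2, f, Pow(Add(-4, f), -1)))
Add(Function('Y')(y, -484), Function('W')(421)) = Add(Mul(2, -484, Add(492, 360)), Mul(2, 421, Pow(Add(-4, 421), -1))) = Add(Mul(2, -484, 852), Mul(2, 421, Pow(417, -1))) = Add(-824736, Mul(2, 421, Rational(1, 417))) = Add(-824736, Rational(842, 417)) = Rational(-343914070, 417)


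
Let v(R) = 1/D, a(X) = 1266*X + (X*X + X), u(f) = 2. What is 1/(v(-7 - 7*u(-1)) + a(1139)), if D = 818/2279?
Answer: 818/2241677291 ≈ 3.6491e-7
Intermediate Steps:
a(X) = X² + 1267*X (a(X) = 1266*X + (X² + X) = 1266*X + (X + X²) = X² + 1267*X)
D = 818/2279 (D = 818*(1/2279) = 818/2279 ≈ 0.35893)
v(R) = 2279/818 (v(R) = 1/(818/2279) = 2279/818)
1/(v(-7 - 7*u(-1)) + a(1139)) = 1/(2279/818 + 1139*(1267 + 1139)) = 1/(2279/818 + 1139*2406) = 1/(2279/818 + 2740434) = 1/(2241677291/818) = 818/2241677291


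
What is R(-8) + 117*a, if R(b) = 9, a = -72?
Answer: -8415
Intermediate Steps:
R(-8) + 117*a = 9 + 117*(-72) = 9 - 8424 = -8415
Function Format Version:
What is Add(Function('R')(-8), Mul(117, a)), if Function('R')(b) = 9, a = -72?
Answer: -8415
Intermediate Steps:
Add(Function('R')(-8), Mul(117, a)) = Add(9, Mul(117, -72)) = Add(9, -8424) = -8415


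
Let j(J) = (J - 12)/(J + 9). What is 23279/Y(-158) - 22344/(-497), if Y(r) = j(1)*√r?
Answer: 3192/71 + 116395*I*√158/869 ≈ 44.958 + 1683.6*I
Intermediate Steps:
j(J) = (-12 + J)/(9 + J)
Y(r) = -11*√r/10 (Y(r) = ((-12 + 1)/(9 + 1))*√r = (-11/10)*√r = ((⅒)*(-11))*√r = -11*√r/10)
23279/Y(-158) - 22344/(-497) = 23279/((-11*I*√158/10)) - 22344/(-497) = 23279/((-11*I*√158/10)) - 22344*(-1/497) = 23279/((-11*I*√158/10)) + 3192/71 = 23279*(5*I*√158/869) + 3192/71 = 116395*I*√158/869 + 3192/71 = 3192/71 + 116395*I*√158/869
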